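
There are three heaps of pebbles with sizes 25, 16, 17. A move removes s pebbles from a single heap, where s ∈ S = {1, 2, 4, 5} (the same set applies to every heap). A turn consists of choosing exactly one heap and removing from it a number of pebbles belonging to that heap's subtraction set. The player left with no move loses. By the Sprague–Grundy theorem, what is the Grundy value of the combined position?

2

All heaps use S = {1, 2, 4, 5}:
G(0) = 0
G(1) = mex{0} = 1
G(2) = mex{1,0} = 2
G(3) = mex{2,1} = 0
G(4) = mex{0,2,0} = 1
G(5) = mex{1,0,1,0} = 2
G(6) = mex{2,1,2,1} = 0
G(7) = mex{0,2,0,2} = 1
G(8) = mex{1,0,1,0} = 2
G(9) = mex{2,1,2,1} = 0
G(10) = mex{0,2,0,2} = 1
G(11) = mex{1,0,1,0} = 2
G(12) = mex{2,1,2,1} = 0
G(13) = mex{0,2,0,2} = 1
G(14) = mex{1,0,1,0} = 2
G(15) = mex{2,1,2,1} = 0
G(16) = mex{0,2,0,2} = 1
G(17) = mex{1,0,1,0} = 2
G(18) = mex{2,1,2,1} = 0
G(19) = mex{0,2,0,2} = 1
G(20) = mex{1,0,1,0} = 2
G(21) = mex{2,1,2,1} = 0
G(22) = mex{0,2,0,2} = 1
G(23) = mex{1,0,1,0} = 2
G(24) = mex{2,1,2,1} = 0
G(25) = mex{0,2,0,2} = 1
Heap A: G(25) = 1.
Heap B: G(16) = 1.
Heap C: G(17) = 2.
Combined Grundy value = 1 ⊕ 1 ⊕ 2 = 2.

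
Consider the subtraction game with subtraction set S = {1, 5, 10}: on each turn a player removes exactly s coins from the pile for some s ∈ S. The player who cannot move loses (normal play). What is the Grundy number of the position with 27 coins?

2

G(0) = 0
G(1) = mex{0} = 1
G(2) = mex{1} = 0
G(3) = mex{0} = 1
G(4) = mex{1} = 0
G(5) = mex{0,0} = 1
G(6) = mex{1,1} = 0
G(7) = mex{0,0} = 1
G(8) = mex{1,1} = 0
G(9) = mex{0,0} = 1
G(10) = mex{1,1,0} = 2
G(11) = mex{2,0,1} = 3
G(12) = mex{3,1,0} = 2
G(13) = mex{2,0,1} = 3
G(14) = mex{3,1,0} = 2
G(15) = mex{2,2,1} = 0
G(16) = mex{0,3,0} = 1
G(17) = mex{1,2,1} = 0
G(18) = mex{0,3,0} = 1
G(19) = mex{1,2,1} = 0
G(20) = mex{0,0,2} = 1
G(21) = mex{1,1,3} = 0
G(22) = mex{0,0,2} = 1
G(23) = mex{1,1,3} = 0
G(24) = mex{0,0,2} = 1
G(25) = mex{1,1,0} = 2
G(26) = mex{2,0,1} = 3
G(27) = mex{3,1,0} = 2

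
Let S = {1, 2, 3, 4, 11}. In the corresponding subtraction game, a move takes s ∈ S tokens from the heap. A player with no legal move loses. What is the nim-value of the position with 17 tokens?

2

G(0) = 0
G(1) = mex{0} = 1
G(2) = mex{1,0} = 2
G(3) = mex{2,1,0} = 3
G(4) = mex{3,2,1,0} = 4
G(5) = mex{4,3,2,1} = 0
G(6) = mex{0,4,3,2} = 1
G(7) = mex{1,0,4,3} = 2
G(8) = mex{2,1,0,4} = 3
G(9) = mex{3,2,1,0} = 4
G(10) = mex{4,3,2,1} = 0
G(11) = mex{0,4,3,2,0} = 1
G(12) = mex{1,0,4,3,1} = 2
G(13) = mex{2,1,0,4,2} = 3
G(14) = mex{3,2,1,0,3} = 4
G(15) = mex{4,3,2,1,4} = 0
G(16) = mex{0,4,3,2,0} = 1
G(17) = mex{1,0,4,3,1} = 2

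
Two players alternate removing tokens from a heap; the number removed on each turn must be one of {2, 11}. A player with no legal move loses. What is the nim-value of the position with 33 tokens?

n :  0  1  2  3  4  5  6  7  8  9 10 11 12 13 14 15 16 17 18 19 20 21 22 23 24 25 26 27 28 29 30 31 32 33
G :  0  0  1  1  0  0  1  1  0  0  1  1  2  0  0  1  1  0  0  1  1  0  0  1  1  2  0  0  1  1  0  0  1  1

1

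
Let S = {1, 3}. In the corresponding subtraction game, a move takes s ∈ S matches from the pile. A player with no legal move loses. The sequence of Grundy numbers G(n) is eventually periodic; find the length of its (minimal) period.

2

n :  0  1  2  3  4  5  6  7  8  9 10 11 12 13 14
G :  0  1  0  1  0  1  0  1  0  1  0  1  0  1  0
G(n+2) = G(n) holds for n = 0,…,2 (a full window of length max(S) = 3), so the sequence is purely periodic with period 2.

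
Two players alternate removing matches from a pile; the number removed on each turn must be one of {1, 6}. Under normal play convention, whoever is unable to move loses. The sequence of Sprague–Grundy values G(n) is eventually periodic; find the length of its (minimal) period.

7

G(0) = 0
G(1) = mex{0} = 1
G(2) = mex{1} = 0
G(3) = mex{0} = 1
G(4) = mex{1} = 0
G(5) = mex{0} = 1
G(6) = mex{1,0} = 2
G(7) = mex{2,1} = 0
G(8) = mex{0,0} = 1
G(9) = mex{1,1} = 0
G(10) = mex{0,0} = 1
G(11) = mex{1,1} = 0
G(12) = mex{0,2} = 1
G(13) = mex{1,0} = 2
G(14) = mex{2,1} = 0
G(15) = mex{0,0} = 1
G(n+7) = G(n) holds for n = 0,…,5 (a full window of length max(S) = 6), so the sequence is purely periodic with period 7.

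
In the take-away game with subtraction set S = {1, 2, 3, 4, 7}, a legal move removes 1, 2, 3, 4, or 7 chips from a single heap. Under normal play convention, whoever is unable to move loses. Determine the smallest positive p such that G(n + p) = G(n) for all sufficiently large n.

n :  0  1  2  3  4  5  6  7  8  9 10 11 12 13 14
G :  0  1  2  3  4  0  1  2  3  4  0  1  2  3  4
G(n+5) = G(n) holds for n = 0,…,6 (a full window of length max(S) = 7), so the sequence is purely periodic with period 5.

5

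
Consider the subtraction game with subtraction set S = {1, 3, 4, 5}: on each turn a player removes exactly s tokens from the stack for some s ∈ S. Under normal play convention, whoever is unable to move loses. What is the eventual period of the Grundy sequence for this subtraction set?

8

n :  0  1  2  3  4  5  6  7  8  9 10 11 12 13 14 15 16 17
G :  0  1  0  1  2  3  2  3  0  1  0  1  2  3  2  3  0  1
G(n+8) = G(n) holds for n = 0,…,4 (a full window of length max(S) = 5), so the sequence is purely periodic with period 8.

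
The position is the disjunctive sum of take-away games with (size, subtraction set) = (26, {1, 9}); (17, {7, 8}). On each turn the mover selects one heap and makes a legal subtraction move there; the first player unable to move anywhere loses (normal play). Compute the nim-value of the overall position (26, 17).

Heap A, S = {1, 9}:
n :  0  1  2  3  4  5  6  7  8  9 10 11 12 13 14 15 16 17 18 19 20 21 22 23 24 25 26
G :  0  1  0  1  0  1  0  1  0  1  0  1  0  1  0  1  0  1  0  1  0  1  0  1  0  1  0
G_A(26) = 0.
Heap B, S = {7, 8}:
G(0) = 0
G(1) = mex{} = 0
G(2) = mex{} = 0
G(3) = mex{} = 0
G(4) = mex{} = 0
G(5) = mex{} = 0
G(6) = mex{} = 0
G(7) = mex{0} = 1
G(8) = mex{0,0} = 1
G(9) = mex{0,0} = 1
G(10) = mex{0,0} = 1
G(11) = mex{0,0} = 1
G(12) = mex{0,0} = 1
G(13) = mex{0,0} = 1
G(14) = mex{1,0} = 2
G(15) = mex{1,1} = 0
G(16) = mex{1,1} = 0
G(17) = mex{1,1} = 0
G_B(17) = 0.
Combined Grundy value = 0 ⊕ 0 = 0.

0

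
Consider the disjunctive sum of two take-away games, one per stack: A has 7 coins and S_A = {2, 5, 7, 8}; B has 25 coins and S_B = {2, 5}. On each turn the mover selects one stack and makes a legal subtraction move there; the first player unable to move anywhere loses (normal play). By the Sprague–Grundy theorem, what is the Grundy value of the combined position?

3

Stack A, S = {2, 5, 7, 8}:
G(0) = 0
G(1) = mex{} = 0
G(2) = mex{0} = 1
G(3) = mex{0} = 1
G(4) = mex{1} = 0
G(5) = mex{1,0} = 2
G(6) = mex{0,0} = 1
G(7) = mex{2,1,0} = 3
G_A(7) = 3.
Stack B, S = {2, 5}:
n :  0  1  2  3  4  5  6  7  8  9 10 11 12 13 14 15 16 17 18 19 20 21 22 23 24 25
G :  0  0  1  1  0  2  1  0  0  1  1  0  2  1  0  0  1  1  0  2  1  0  0  1  1  0
G_B(25) = 0.
Combined Grundy value = 3 ⊕ 0 = 3.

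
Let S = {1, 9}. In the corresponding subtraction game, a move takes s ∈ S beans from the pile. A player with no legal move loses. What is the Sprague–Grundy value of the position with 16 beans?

G(0) = 0
G(1) = mex{0} = 1
G(2) = mex{1} = 0
G(3) = mex{0} = 1
G(4) = mex{1} = 0
G(5) = mex{0} = 1
G(6) = mex{1} = 0
G(7) = mex{0} = 1
G(8) = mex{1} = 0
G(9) = mex{0,0} = 1
G(10) = mex{1,1} = 0
G(11) = mex{0,0} = 1
G(12) = mex{1,1} = 0
G(13) = mex{0,0} = 1
G(14) = mex{1,1} = 0
G(15) = mex{0,0} = 1
G(16) = mex{1,1} = 0

0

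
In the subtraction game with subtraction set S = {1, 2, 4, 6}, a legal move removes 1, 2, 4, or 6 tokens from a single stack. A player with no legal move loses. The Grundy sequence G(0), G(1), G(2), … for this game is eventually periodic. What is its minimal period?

8

n :  0  1  2  3  4  5  6  7  8  9 10 11 12 13 14 15 16 17
G :  0  1  2  0  1  2  3  4  0  1  2  0  1  2  3  4  0  1
G(n+8) = G(n) holds for n = 0,…,5 (a full window of length max(S) = 6), so the sequence is purely periodic with period 8.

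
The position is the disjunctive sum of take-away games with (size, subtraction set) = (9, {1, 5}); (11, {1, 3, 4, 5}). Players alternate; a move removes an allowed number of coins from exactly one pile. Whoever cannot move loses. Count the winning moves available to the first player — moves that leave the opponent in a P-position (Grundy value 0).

0

Pile A, S = {1, 5}:
n : 0 1 2 3 4 5 6 7 8 9
G : 0 1 0 1 0 1 0 1 0 1
G_A(9) = 1.
Pile B, S = {1, 3, 4, 5}:
n :  0  1  2  3  4  5  6  7  8  9 10 11
G :  0  1  0  1  2  3  2  3  0  1  0  1
G_B(11) = 1.
Combined Grundy value = 1 ⊕ 1 = 0.
A winning move leaves total XOR = 0, i.e. changes one component's Grundy value g to g ⊕ X where X is the current total.
Pile A: target g' = 1⊕0 = 1, but every legal move changes the Grundy value (mex property), so 0 moves.
Pile B: target g' = 1⊕0 = 1, but every legal move changes the Grundy value (mex property), so 0 moves.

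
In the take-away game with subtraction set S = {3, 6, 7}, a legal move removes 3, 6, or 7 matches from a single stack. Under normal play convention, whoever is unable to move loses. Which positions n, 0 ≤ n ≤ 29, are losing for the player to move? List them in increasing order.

0, 1, 2, 10, 11, 12, 20, 21, 22

n :  0  1  2  3  4  5  6  7  8  9 10 11 12 13 14 15 16 17 18 19 20 21 22 23 24 25 26 27 28 29
G :  0  0  0  1  1  1  2  2  2  3  0  0  0  1  1  1  2  2  2  3  0  0  0  1  1  1  2  2  2  3
P-positions are exactly the n with G(n) = 0.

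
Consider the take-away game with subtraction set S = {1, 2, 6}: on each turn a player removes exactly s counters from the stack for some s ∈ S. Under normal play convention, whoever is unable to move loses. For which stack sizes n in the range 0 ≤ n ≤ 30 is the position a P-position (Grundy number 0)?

0, 3, 7, 10, 14, 17, 21, 24, 28

G(0) = 0
G(1) = mex{0} = 1
G(2) = mex{1,0} = 2
G(3) = mex{2,1} = 0
G(4) = mex{0,2} = 1
G(5) = mex{1,0} = 2
G(6) = mex{2,1,0} = 3
G(7) = mex{3,2,1} = 0
G(8) = mex{0,3,2} = 1
G(9) = mex{1,0,0} = 2
G(10) = mex{2,1,1} = 0
G(11) = mex{0,2,2} = 1
G(12) = mex{1,0,3} = 2
G(13) = mex{2,1,0} = 3
G(14) = mex{3,2,1} = 0
G(15) = mex{0,3,2} = 1
G(16) = mex{1,0,0} = 2
G(17) = mex{2,1,1} = 0
G(18) = mex{0,2,2} = 1
G(19) = mex{1,0,3} = 2
G(20) = mex{2,1,0} = 3
G(21) = mex{3,2,1} = 0
G(22) = mex{0,3,2} = 1
G(23) = mex{1,0,0} = 2
G(24) = mex{2,1,1} = 0
G(25) = mex{0,2,2} = 1
G(26) = mex{1,0,3} = 2
G(27) = mex{2,1,0} = 3
G(28) = mex{3,2,1} = 0
G(29) = mex{0,3,2} = 1
G(30) = mex{1,0,0} = 2
P-positions are exactly the n with G(n) = 0.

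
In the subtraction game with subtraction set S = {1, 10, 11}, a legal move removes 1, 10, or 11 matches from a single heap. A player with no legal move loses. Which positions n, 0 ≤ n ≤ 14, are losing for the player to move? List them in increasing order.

0, 2, 4, 6, 8

G(0) = 0
G(1) = mex{0} = 1
G(2) = mex{1} = 0
G(3) = mex{0} = 1
G(4) = mex{1} = 0
G(5) = mex{0} = 1
G(6) = mex{1} = 0
G(7) = mex{0} = 1
G(8) = mex{1} = 0
G(9) = mex{0} = 1
G(10) = mex{1,0} = 2
G(11) = mex{2,1,0} = 3
G(12) = mex{3,0,1} = 2
G(13) = mex{2,1,0} = 3
G(14) = mex{3,0,1} = 2
P-positions are exactly the n with G(n) = 0.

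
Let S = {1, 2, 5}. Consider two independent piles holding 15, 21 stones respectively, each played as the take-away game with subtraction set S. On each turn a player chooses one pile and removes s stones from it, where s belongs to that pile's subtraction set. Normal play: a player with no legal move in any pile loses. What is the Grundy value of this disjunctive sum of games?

0

All piles use S = {1, 2, 5}:
n :  0  1  2  3  4  5  6  7  8  9 10 11 12 13 14 15 16 17 18 19 20 21
G :  0  1  2  0  1  2  0  1  2  0  1  2  0  1  2  0  1  2  0  1  2  0
Pile A: G(15) = 0.
Pile B: G(21) = 0.
Combined Grundy value = 0 ⊕ 0 = 0.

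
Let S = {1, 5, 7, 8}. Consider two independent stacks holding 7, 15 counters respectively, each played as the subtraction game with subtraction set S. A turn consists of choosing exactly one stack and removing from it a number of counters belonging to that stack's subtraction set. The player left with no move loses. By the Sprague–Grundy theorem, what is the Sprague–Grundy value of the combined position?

All stacks use S = {1, 5, 7, 8}:
G(0) = 0
G(1) = mex{0} = 1
G(2) = mex{1} = 0
G(3) = mex{0} = 1
G(4) = mex{1} = 0
G(5) = mex{0,0} = 1
G(6) = mex{1,1} = 0
G(7) = mex{0,0,0} = 1
G(8) = mex{1,1,1,0} = 2
G(9) = mex{2,0,0,1} = 3
G(10) = mex{3,1,1,0} = 2
G(11) = mex{2,0,0,1} = 3
G(12) = mex{3,1,1,0} = 2
G(13) = mex{2,2,0,1} = 3
G(14) = mex{3,3,1,0} = 2
G(15) = mex{2,2,2,1} = 0
Stack A: G(7) = 1.
Stack B: G(15) = 0.
Combined Grundy value = 1 ⊕ 0 = 1.

1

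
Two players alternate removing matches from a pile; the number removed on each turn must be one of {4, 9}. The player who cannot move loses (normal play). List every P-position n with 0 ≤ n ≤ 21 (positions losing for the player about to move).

0, 1, 2, 3, 8, 13, 14, 15, 16, 21

n :  0  1  2  3  4  5  6  7  8  9 10 11 12 13 14 15 16 17 18 19 20 21
G :  0  0  0  0  1  1  1  1  0  2  2  2  1  0  0  0  0  1  1  1  1  0
P-positions are exactly the n with G(n) = 0.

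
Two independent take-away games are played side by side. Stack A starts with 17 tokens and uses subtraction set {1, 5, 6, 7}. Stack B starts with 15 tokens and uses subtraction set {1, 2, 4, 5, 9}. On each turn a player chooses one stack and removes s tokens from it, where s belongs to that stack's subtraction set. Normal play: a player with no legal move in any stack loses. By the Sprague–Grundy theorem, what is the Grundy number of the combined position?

3

Stack A, S = {1, 5, 6, 7}:
G(0) = 0
G(1) = mex{0} = 1
G(2) = mex{1} = 0
G(3) = mex{0} = 1
G(4) = mex{1} = 0
G(5) = mex{0,0} = 1
G(6) = mex{1,1,0} = 2
G(7) = mex{2,0,1,0} = 3
G(8) = mex{3,1,0,1} = 2
G(9) = mex{2,0,1,0} = 3
G(10) = mex{3,1,0,1} = 2
G(11) = mex{2,2,1,0} = 3
G(12) = mex{3,3,2,1} = 0
G(13) = mex{0,2,3,2} = 1
G(14) = mex{1,3,2,3} = 0
G(15) = mex{0,2,3,2} = 1
G(16) = mex{1,3,2,3} = 0
G(17) = mex{0,0,3,2} = 1
G_A(17) = 1.
Stack B, S = {1, 2, 4, 5, 9}:
G(0) = 0
G(1) = mex{0} = 1
G(2) = mex{1,0} = 2
G(3) = mex{2,1} = 0
G(4) = mex{0,2,0} = 1
G(5) = mex{1,0,1,0} = 2
G(6) = mex{2,1,2,1} = 0
G(7) = mex{0,2,0,2} = 1
G(8) = mex{1,0,1,0} = 2
G(9) = mex{2,1,2,1,0} = 3
G(10) = mex{3,2,0,2,1} = 4
G(11) = mex{4,3,1,0,2} = 5
G(12) = mex{5,4,2,1,0} = 3
G(13) = mex{3,5,3,2,1} = 0
G(14) = mex{0,3,4,3,2} = 1
G(15) = mex{1,0,5,4,0} = 2
G_B(15) = 2.
Combined Grundy value = 1 ⊕ 2 = 3.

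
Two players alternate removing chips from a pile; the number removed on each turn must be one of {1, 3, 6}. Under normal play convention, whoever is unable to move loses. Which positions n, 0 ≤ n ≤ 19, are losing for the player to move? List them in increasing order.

n :  0  1  2  3  4  5  6  7  8  9 10 11 12 13 14 15 16 17 18 19
G :  0  1  0  1  0  1  2  3  2  0  1  0  1  0  1  2  3  2  0  1
P-positions are exactly the n with G(n) = 0.

0, 2, 4, 9, 11, 13, 18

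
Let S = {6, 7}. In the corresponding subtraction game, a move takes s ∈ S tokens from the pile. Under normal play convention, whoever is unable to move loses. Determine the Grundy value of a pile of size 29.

0

n :  0  1  2  3  4  5  6  7  8  9 10 11 12 13 14 15 16 17 18 19 20 21 22 23 24 25 26 27 28 29
G :  0  0  0  0  0  0  1  1  1  1  1  1  2  0  0  0  0  0  0  1  1  1  1  1  1  2  0  0  0  0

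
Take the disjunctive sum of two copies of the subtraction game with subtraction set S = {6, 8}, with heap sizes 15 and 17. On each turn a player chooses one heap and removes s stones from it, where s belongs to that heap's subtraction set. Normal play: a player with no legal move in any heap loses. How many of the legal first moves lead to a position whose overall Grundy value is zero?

All heaps use S = {6, 8}:
G(0) = 0
G(1) = mex{} = 0
G(2) = mex{} = 0
G(3) = mex{} = 0
G(4) = mex{} = 0
G(5) = mex{} = 0
G(6) = mex{0} = 1
G(7) = mex{0} = 1
G(8) = mex{0,0} = 1
G(9) = mex{0,0} = 1
G(10) = mex{0,0} = 1
G(11) = mex{0,0} = 1
G(12) = mex{1,0} = 2
G(13) = mex{1,0} = 2
G(14) = mex{1,1} = 0
G(15) = mex{1,1} = 0
G(16) = mex{1,1} = 0
G(17) = mex{1,1} = 0
Heap A: G(15) = 0.
Heap B: G(17) = 0.
Combined Grundy value = 0 ⊕ 0 = 0.
A winning move leaves total XOR = 0, i.e. changes one component's Grundy value g to g ⊕ X where X is the current total.
Heap A: target g' = 0⊕0 = 0, but every legal move changes the Grundy value (mex property), so 0 moves.
Heap B: target g' = 0⊕0 = 0, but every legal move changes the Grundy value (mex property), so 0 moves.

0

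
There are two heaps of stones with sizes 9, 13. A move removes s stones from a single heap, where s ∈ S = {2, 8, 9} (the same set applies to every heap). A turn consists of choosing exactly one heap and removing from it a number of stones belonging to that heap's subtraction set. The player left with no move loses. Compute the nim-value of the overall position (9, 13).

3

All heaps use S = {2, 8, 9}:
n :  0  1  2  3  4  5  6  7  8  9 10 11 12 13
G :  0  0  1  1  0  0  1  1  2  2  3  0  2  1
Heap A: G(9) = 2.
Heap B: G(13) = 1.
Combined Grundy value = 2 ⊕ 1 = 3.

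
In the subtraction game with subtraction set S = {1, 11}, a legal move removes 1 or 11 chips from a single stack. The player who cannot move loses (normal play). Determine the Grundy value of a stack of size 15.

n :  0  1  2  3  4  5  6  7  8  9 10 11 12 13 14 15
G :  0  1  0  1  0  1  0  1  0  1  0  1  0  1  0  1

1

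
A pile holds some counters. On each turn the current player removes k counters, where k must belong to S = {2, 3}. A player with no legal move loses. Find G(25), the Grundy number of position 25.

0

G(0) = 0
G(1) = mex{} = 0
G(2) = mex{0} = 1
G(3) = mex{0,0} = 1
G(4) = mex{1,0} = 2
G(5) = mex{1,1} = 0
G(6) = mex{2,1} = 0
G(7) = mex{0,2} = 1
G(8) = mex{0,0} = 1
G(9) = mex{1,0} = 2
G(10) = mex{1,1} = 0
G(11) = mex{2,1} = 0
G(12) = mex{0,2} = 1
G(13) = mex{0,0} = 1
G(14) = mex{1,0} = 2
G(15) = mex{1,1} = 0
G(16) = mex{2,1} = 0
G(17) = mex{0,2} = 1
G(18) = mex{0,0} = 1
G(19) = mex{1,0} = 2
G(20) = mex{1,1} = 0
G(21) = mex{2,1} = 0
G(22) = mex{0,2} = 1
G(23) = mex{0,0} = 1
G(24) = mex{1,0} = 2
G(25) = mex{1,1} = 0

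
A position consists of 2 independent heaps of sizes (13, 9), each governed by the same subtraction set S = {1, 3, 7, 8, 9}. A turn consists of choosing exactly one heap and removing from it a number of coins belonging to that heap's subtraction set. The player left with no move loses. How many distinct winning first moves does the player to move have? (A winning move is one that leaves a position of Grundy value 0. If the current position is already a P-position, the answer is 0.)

0

All heaps use S = {1, 3, 7, 8, 9}:
n :  0  1  2  3  4  5  6  7  8  9 10 11 12 13
G :  0  1  0  1  0  1  0  1  2  3  2  3  2  3
Heap A: G(13) = 3.
Heap B: G(9) = 3.
Combined Grundy value = 3 ⊕ 3 = 0.
A winning move leaves total XOR = 0, i.e. changes one component's Grundy value g to g ⊕ X where X is the current total.
Heap A: target g' = 3⊕0 = 3, but every legal move changes the Grundy value (mex property), so 0 moves.
Heap B: target g' = 3⊕0 = 3, but every legal move changes the Grundy value (mex property), so 0 moves.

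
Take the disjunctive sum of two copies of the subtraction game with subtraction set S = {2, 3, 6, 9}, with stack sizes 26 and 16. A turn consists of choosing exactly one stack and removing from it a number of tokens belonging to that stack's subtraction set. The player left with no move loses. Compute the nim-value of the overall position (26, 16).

All stacks use S = {2, 3, 6, 9}:
n :  0  1  2  3  4  5  6  7  8  9 10 11 12 13 14 15 16 17 18 19 20 21 22 23 24 25 26
G :  0  0  1  1  2  0  3  1  2  2  3  3  0  0  1  1  2  0  3  1  2  2  3  3  0  0  1
Stack A: G(26) = 1.
Stack B: G(16) = 2.
Combined Grundy value = 1 ⊕ 2 = 3.

3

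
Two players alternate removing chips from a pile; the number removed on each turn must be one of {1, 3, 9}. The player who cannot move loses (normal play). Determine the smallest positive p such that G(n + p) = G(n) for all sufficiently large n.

n :  0  1  2  3  4  5  6  7  8  9 10 11 12 13 14
G :  0  1  0  1  0  1  0  1  0  1  0  1  0  1  0
G(n+2) = G(n) holds for n = 0,…,8 (a full window of length max(S) = 9), so the sequence is purely periodic with period 2.

2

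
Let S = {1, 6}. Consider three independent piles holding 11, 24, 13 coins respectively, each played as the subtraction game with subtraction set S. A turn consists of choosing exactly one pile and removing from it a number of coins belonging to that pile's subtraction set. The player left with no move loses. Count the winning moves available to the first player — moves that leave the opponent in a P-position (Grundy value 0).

All piles use S = {1, 6}:
G(0) = 0
G(1) = mex{0} = 1
G(2) = mex{1} = 0
G(3) = mex{0} = 1
G(4) = mex{1} = 0
G(5) = mex{0} = 1
G(6) = mex{1,0} = 2
G(7) = mex{2,1} = 0
G(8) = mex{0,0} = 1
G(9) = mex{1,1} = 0
G(10) = mex{0,0} = 1
G(11) = mex{1,1} = 0
G(12) = mex{0,2} = 1
G(13) = mex{1,0} = 2
G(14) = mex{2,1} = 0
G(15) = mex{0,0} = 1
G(16) = mex{1,1} = 0
G(17) = mex{0,0} = 1
G(18) = mex{1,1} = 0
G(19) = mex{0,2} = 1
G(20) = mex{1,0} = 2
G(21) = mex{2,1} = 0
G(22) = mex{0,0} = 1
G(23) = mex{1,1} = 0
G(24) = mex{0,0} = 1
Pile A: G(11) = 0.
Pile B: G(24) = 1.
Pile C: G(13) = 2.
Combined Grundy value = 0 ⊕ 1 ⊕ 2 = 3.
A winning move leaves total XOR = 0, i.e. changes one component's Grundy value g to g ⊕ X where X is the current total.
Pile A: need g' = 0⊕3 = 3. Options: 11−1→G=1, 11−6→G=1. Hits: 0.
Pile B: need g' = 1⊕3 = 2. Options: 24−1→G=0, 24−6→G=0. Hits: 0.
Pile C: need g' = 2⊕3 = 1. Options: 13−1→G=1, 13−6→G=0. Hits: 1.

1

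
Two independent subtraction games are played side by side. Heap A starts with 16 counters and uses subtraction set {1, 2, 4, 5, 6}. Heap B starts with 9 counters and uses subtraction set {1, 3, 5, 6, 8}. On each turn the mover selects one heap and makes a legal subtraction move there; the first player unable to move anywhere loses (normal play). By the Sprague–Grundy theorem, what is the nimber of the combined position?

0

Heap A, S = {1, 2, 4, 5, 6}:
G(0) = 0
G(1) = mex{0} = 1
G(2) = mex{1,0} = 2
G(3) = mex{2,1} = 0
G(4) = mex{0,2,0} = 1
G(5) = mex{1,0,1,0} = 2
G(6) = mex{2,1,2,1,0} = 3
G(7) = mex{3,2,0,2,1} = 4
G(8) = mex{4,3,1,0,2} = 5
G(9) = mex{5,4,2,1,0} = 3
G(10) = mex{3,5,3,2,1} = 0
G(11) = mex{0,3,4,3,2} = 1
G(12) = mex{1,0,5,4,3} = 2
G(13) = mex{2,1,3,5,4} = 0
G(14) = mex{0,2,0,3,5} = 1
G(15) = mex{1,0,1,0,3} = 2
G(16) = mex{2,1,2,1,0} = 3
G_A(16) = 3.
Heap B, S = {1, 3, 5, 6, 8}:
G(0) = 0
G(1) = mex{0} = 1
G(2) = mex{1} = 0
G(3) = mex{0,0} = 1
G(4) = mex{1,1} = 0
G(5) = mex{0,0,0} = 1
G(6) = mex{1,1,1,0} = 2
G(7) = mex{2,0,0,1} = 3
G(8) = mex{3,1,1,0,0} = 2
G(9) = mex{2,2,0,1,1} = 3
G_B(9) = 3.
Combined Grundy value = 3 ⊕ 3 = 0.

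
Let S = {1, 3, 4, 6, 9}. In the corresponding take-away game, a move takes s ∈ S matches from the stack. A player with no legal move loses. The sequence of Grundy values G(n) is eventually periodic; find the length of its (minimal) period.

12

n :  0  1  2  3  4  5  6  7  8  9 10 11 12 13 14 15 16 17 18 19 20 21 22 23 24 25
G :  0  1  0  1  2  3  2  0  1  4  3  2  0  1  0  1  2  3  2  0  1  4  3  2  0  1
G(n+12) = G(n) holds for n = 0,…,8 (a full window of length max(S) = 9), so the sequence is purely periodic with period 12.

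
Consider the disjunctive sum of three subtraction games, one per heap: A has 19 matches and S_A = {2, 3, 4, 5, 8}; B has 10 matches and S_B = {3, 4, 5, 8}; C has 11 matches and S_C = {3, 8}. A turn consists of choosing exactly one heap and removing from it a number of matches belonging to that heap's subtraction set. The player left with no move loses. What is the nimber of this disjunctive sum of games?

Heap A, S = {2, 3, 4, 5, 8}:
G(0) = 0
G(1) = mex{} = 0
G(2) = mex{0} = 1
G(3) = mex{0,0} = 1
G(4) = mex{1,0,0} = 2
G(5) = mex{1,1,0,0} = 2
G(6) = mex{2,1,1,0} = 3
G(7) = mex{2,2,1,1} = 0
G(8) = mex{3,2,2,1,0} = 4
G(9) = mex{0,3,2,2,0} = 1
G(10) = mex{4,0,3,2,1} = 5
G(11) = mex{1,4,0,3,1} = 2
G(12) = mex{5,1,4,0,2} = 3
G(13) = mex{2,5,1,4,2} = 0
G(14) = mex{3,2,5,1,3} = 0
G(15) = mex{0,3,2,5,0} = 1
G(16) = mex{0,0,3,2,4} = 1
G(17) = mex{1,0,0,3,1} = 2
G(18) = mex{1,1,0,0,5} = 2
G(19) = mex{2,1,1,0,2} = 3
G_A(19) = 3.
Heap B, S = {3, 4, 5, 8}:
n :  0  1  2  3  4  5  6  7  8  9 10
G :  0  0  0  1  1  1  2  2  2  3  3
G_B(10) = 3.
Heap C, S = {3, 8}:
n :  0  1  2  3  4  5  6  7  8  9 10 11
G :  0  0  0  1  1  1  0  0  2  1  1  0
G_C(11) = 0.
Combined Grundy value = 3 ⊕ 3 ⊕ 0 = 0.

0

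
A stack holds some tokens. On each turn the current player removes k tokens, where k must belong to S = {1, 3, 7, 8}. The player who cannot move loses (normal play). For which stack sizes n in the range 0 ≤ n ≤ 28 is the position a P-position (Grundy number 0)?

G(0) = 0
G(1) = mex{0} = 1
G(2) = mex{1} = 0
G(3) = mex{0,0} = 1
G(4) = mex{1,1} = 0
G(5) = mex{0,0} = 1
G(6) = mex{1,1} = 0
G(7) = mex{0,0,0} = 1
G(8) = mex{1,1,1,0} = 2
G(9) = mex{2,0,0,1} = 3
G(10) = mex{3,1,1,0} = 2
G(11) = mex{2,2,0,1} = 3
G(12) = mex{3,3,1,0} = 2
G(13) = mex{2,2,0,1} = 3
G(14) = mex{3,3,1,0} = 2
G(15) = mex{2,2,2,1} = 0
G(16) = mex{0,3,3,2} = 1
G(17) = mex{1,2,2,3} = 0
G(18) = mex{0,0,3,2} = 1
G(19) = mex{1,1,2,3} = 0
G(20) = mex{0,0,3,2} = 1
G(21) = mex{1,1,2,3} = 0
G(22) = mex{0,0,0,2} = 1
G(23) = mex{1,1,1,0} = 2
G(24) = mex{2,0,0,1} = 3
G(25) = mex{3,1,1,0} = 2
G(26) = mex{2,2,0,1} = 3
G(27) = mex{3,3,1,0} = 2
G(28) = mex{2,2,0,1} = 3
P-positions are exactly the n with G(n) = 0.

0, 2, 4, 6, 15, 17, 19, 21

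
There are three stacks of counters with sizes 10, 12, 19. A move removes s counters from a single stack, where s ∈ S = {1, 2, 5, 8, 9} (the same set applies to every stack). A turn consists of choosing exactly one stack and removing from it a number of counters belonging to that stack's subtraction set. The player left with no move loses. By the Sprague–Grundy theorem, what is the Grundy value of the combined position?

All stacks use S = {1, 2, 5, 8, 9}:
G(0) = 0
G(1) = mex{0} = 1
G(2) = mex{1,0} = 2
G(3) = mex{2,1} = 0
G(4) = mex{0,2} = 1
G(5) = mex{1,0,0} = 2
G(6) = mex{2,1,1} = 0
G(7) = mex{0,2,2} = 1
G(8) = mex{1,0,0,0} = 2
G(9) = mex{2,1,1,1,0} = 3
G(10) = mex{3,2,2,2,1} = 0
G(11) = mex{0,3,0,0,2} = 1
G(12) = mex{1,0,1,1,0} = 2
G(13) = mex{2,1,2,2,1} = 0
G(14) = mex{0,2,3,0,2} = 1
G(15) = mex{1,0,0,1,0} = 2
G(16) = mex{2,1,1,2,1} = 0
G(17) = mex{0,2,2,3,2} = 1
G(18) = mex{1,0,0,0,3} = 2
G(19) = mex{2,1,1,1,0} = 3
Stack A: G(10) = 0.
Stack B: G(12) = 2.
Stack C: G(19) = 3.
Combined Grundy value = 0 ⊕ 2 ⊕ 3 = 1.

1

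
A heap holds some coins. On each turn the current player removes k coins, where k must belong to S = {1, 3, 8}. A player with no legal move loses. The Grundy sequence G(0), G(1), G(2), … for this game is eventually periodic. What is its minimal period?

n :  0  1  2  3  4  5  6  7  8  9 10 11 12 13 14 15 16 17 18 19 20 21 22 23
G :  0  1  0  1  0  1  0  1  2  3  2  0  1  0  1  0  1  0  1  2  3  2  0  1
G(n+11) = G(n) holds for n = 0,…,7 (a full window of length max(S) = 8), so the sequence is purely periodic with period 11.

11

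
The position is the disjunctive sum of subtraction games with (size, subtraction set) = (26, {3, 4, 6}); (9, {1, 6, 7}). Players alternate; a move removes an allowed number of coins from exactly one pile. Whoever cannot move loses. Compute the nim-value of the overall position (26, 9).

1

Pile A, S = {3, 4, 6}:
n :  0  1  2  3  4  5  6  7  8  9 10 11 12 13 14 15 16 17 18 19 20 21 22 23 24 25 26
G :  0  0  0  1  1  1  2  2  2  0  0  0  1  1  1  2  2  2  0  0  0  1  1  1  2  2  2
G_A(26) = 2.
Pile B, S = {1, 6, 7}:
G(0) = 0
G(1) = mex{0} = 1
G(2) = mex{1} = 0
G(3) = mex{0} = 1
G(4) = mex{1} = 0
G(5) = mex{0} = 1
G(6) = mex{1,0} = 2
G(7) = mex{2,1,0} = 3
G(8) = mex{3,0,1} = 2
G(9) = mex{2,1,0} = 3
G_B(9) = 3.
Combined Grundy value = 2 ⊕ 3 = 1.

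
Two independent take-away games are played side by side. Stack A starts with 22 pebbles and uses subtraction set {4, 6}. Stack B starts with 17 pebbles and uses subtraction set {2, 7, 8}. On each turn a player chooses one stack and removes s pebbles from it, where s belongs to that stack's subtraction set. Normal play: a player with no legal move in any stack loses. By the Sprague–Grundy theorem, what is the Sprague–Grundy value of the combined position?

1

Stack A, S = {4, 6}:
G(0) = 0
G(1) = mex{} = 0
G(2) = mex{} = 0
G(3) = mex{} = 0
G(4) = mex{0} = 1
G(5) = mex{0} = 1
G(6) = mex{0,0} = 1
G(7) = mex{0,0} = 1
G(8) = mex{1,0} = 2
G(9) = mex{1,0} = 2
G(10) = mex{1,1} = 0
G(11) = mex{1,1} = 0
G(12) = mex{2,1} = 0
G(13) = mex{2,1} = 0
G(14) = mex{0,2} = 1
G(15) = mex{0,2} = 1
G(16) = mex{0,0} = 1
G(17) = mex{0,0} = 1
G(18) = mex{1,0} = 2
G(19) = mex{1,0} = 2
G(20) = mex{1,1} = 0
G(21) = mex{1,1} = 0
G(22) = mex{2,1} = 0
G_A(22) = 0.
Stack B, S = {2, 7, 8}:
n :  0  1  2  3  4  5  6  7  8  9 10 11 12 13 14 15 16 17
G :  0  0  1  1  0  0  1  1  2  2  0  3  1  2  0  0  1  1
G_B(17) = 1.
Combined Grundy value = 0 ⊕ 1 = 1.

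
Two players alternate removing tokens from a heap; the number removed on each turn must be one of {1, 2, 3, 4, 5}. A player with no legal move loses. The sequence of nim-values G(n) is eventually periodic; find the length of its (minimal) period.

G(0) = 0
G(1) = mex{0} = 1
G(2) = mex{1,0} = 2
G(3) = mex{2,1,0} = 3
G(4) = mex{3,2,1,0} = 4
G(5) = mex{4,3,2,1,0} = 5
G(6) = mex{5,4,3,2,1} = 0
G(7) = mex{0,5,4,3,2} = 1
G(8) = mex{1,0,5,4,3} = 2
G(9) = mex{2,1,0,5,4} = 3
G(10) = mex{3,2,1,0,5} = 4
G(11) = mex{4,3,2,1,0} = 5
G(12) = mex{5,4,3,2,1} = 0
G(13) = mex{0,5,4,3,2} = 1
G(14) = mex{1,0,5,4,3} = 2
G(n+6) = G(n) holds for n = 0,…,4 (a full window of length max(S) = 5), so the sequence is purely periodic with period 6.

6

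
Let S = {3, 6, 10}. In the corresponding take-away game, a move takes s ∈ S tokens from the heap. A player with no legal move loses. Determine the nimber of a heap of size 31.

G(0) = 0
G(1) = mex{} = 0
G(2) = mex{} = 0
G(3) = mex{0} = 1
G(4) = mex{0} = 1
G(5) = mex{0} = 1
G(6) = mex{1,0} = 2
G(7) = mex{1,0} = 2
G(8) = mex{1,0} = 2
G(9) = mex{2,1} = 0
G(10) = mex{2,1,0} = 3
G(11) = mex{2,1,0} = 3
G(12) = mex{0,2,0} = 1
G(13) = mex{3,2,1} = 0
G(14) = mex{3,2,1} = 0
G(15) = mex{1,0,1} = 2
G(16) = mex{0,3,2} = 1
G(17) = mex{0,3,2} = 1
G(18) = mex{2,1,2} = 0
G(19) = mex{1,0,0} = 2
G(20) = mex{1,0,3} = 2
G(21) = mex{0,2,3} = 1
G(22) = mex{2,1,1} = 0
G(23) = mex{2,1,0} = 3
G(24) = mex{1,0,0} = 2
G(25) = mex{0,2,2} = 1
G(26) = mex{3,2,1} = 0
G(27) = mex{2,1,1} = 0
G(28) = mex{1,0,0} = 2
G(29) = mex{0,3,2} = 1
G(30) = mex{0,2,2} = 1
G(31) = mex{2,1,1} = 0

0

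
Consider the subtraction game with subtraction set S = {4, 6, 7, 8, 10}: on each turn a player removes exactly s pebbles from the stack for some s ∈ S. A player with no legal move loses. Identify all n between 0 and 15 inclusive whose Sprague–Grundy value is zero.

0, 1, 2, 3, 14, 15

G(0) = 0
G(1) = mex{} = 0
G(2) = mex{} = 0
G(3) = mex{} = 0
G(4) = mex{0} = 1
G(5) = mex{0} = 1
G(6) = mex{0,0} = 1
G(7) = mex{0,0,0} = 1
G(8) = mex{1,0,0,0} = 2
G(9) = mex{1,0,0,0} = 2
G(10) = mex{1,1,0,0,0} = 2
G(11) = mex{1,1,1,0,0} = 2
G(12) = mex{2,1,1,1,0} = 3
G(13) = mex{2,1,1,1,0} = 3
G(14) = mex{2,2,1,1,1} = 0
G(15) = mex{2,2,2,1,1} = 0
P-positions are exactly the n with G(n) = 0.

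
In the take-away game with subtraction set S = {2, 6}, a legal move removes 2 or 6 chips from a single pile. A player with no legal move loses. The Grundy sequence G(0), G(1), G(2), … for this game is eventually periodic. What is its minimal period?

4

n :  0  1  2  3  4  5  6  7  8  9 10 11 12 13 14
G :  0  0  1  1  0  0  1  1  0  0  1  1  0  0  1
G(n+4) = G(n) holds for n = 0,…,5 (a full window of length max(S) = 6), so the sequence is purely periodic with period 4.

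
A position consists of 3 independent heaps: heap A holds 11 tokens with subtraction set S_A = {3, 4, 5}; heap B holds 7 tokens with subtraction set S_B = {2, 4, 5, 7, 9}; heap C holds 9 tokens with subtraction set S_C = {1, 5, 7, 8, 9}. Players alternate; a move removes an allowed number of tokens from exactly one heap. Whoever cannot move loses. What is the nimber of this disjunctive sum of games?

1

Heap A, S = {3, 4, 5}:
G(0) = 0
G(1) = mex{} = 0
G(2) = mex{} = 0
G(3) = mex{0} = 1
G(4) = mex{0,0} = 1
G(5) = mex{0,0,0} = 1
G(6) = mex{1,0,0} = 2
G(7) = mex{1,1,0} = 2
G(8) = mex{1,1,1} = 0
G(9) = mex{2,1,1} = 0
G(10) = mex{2,2,1} = 0
G(11) = mex{0,2,2} = 1
G_A(11) = 1.
Heap B, S = {2, 4, 5, 7, 9}:
n : 0 1 2 3 4 5 6 7
G : 0 0 1 1 2 2 3 3
G_B(7) = 3.
Heap C, S = {1, 5, 7, 8, 9}:
G(0) = 0
G(1) = mex{0} = 1
G(2) = mex{1} = 0
G(3) = mex{0} = 1
G(4) = mex{1} = 0
G(5) = mex{0,0} = 1
G(6) = mex{1,1} = 0
G(7) = mex{0,0,0} = 1
G(8) = mex{1,1,1,0} = 2
G(9) = mex{2,0,0,1,0} = 3
G_C(9) = 3.
Combined Grundy value = 1 ⊕ 3 ⊕ 3 = 1.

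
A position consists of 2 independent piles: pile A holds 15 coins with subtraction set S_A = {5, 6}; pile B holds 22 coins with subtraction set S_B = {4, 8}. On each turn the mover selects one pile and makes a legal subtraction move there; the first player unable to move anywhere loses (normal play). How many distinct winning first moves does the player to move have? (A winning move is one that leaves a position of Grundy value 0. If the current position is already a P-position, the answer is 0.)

2

Pile A, S = {5, 6}:
n :  0  1  2  3  4  5  6  7  8  9 10 11 12 13 14 15
G :  0  0  0  0  0  1  1  1  1  1  2  0  0  0  0  0
G_A(15) = 0.
Pile B, S = {4, 8}:
n :  0  1  2  3  4  5  6  7  8  9 10 11 12 13 14 15 16 17 18 19 20 21 22
G :  0  0  0  0  1  1  1  1  2  2  2  2  0  0  0  0  1  1  1  1  2  2  2
G_B(22) = 2.
Combined Grundy value = 0 ⊕ 2 = 2.
A winning move leaves total XOR = 0, i.e. changes one component's Grundy value g to g ⊕ X where X is the current total.
Pile A: need g' = 0⊕2 = 2. Options: 15−5→G=2, 15−6→G=1. Hits: 1.
Pile B: need g' = 2⊕2 = 0. Options: 22−4→G=1, 22−8→G=0. Hits: 1.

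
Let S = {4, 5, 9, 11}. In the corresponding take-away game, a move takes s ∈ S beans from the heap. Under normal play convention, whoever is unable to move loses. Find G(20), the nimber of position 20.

1

n :  0  1  2  3  4  5  6  7  8  9 10 11 12 13 14 15 16 17 18 19 20
G :  0  0  0  0  1  1  1  1  2  2  2  2  3  3  3  0  0  0  0  1  1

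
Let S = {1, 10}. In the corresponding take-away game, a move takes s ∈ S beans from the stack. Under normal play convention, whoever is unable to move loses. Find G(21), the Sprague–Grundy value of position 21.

n :  0  1  2  3  4  5  6  7  8  9 10 11 12 13 14 15 16 17 18 19 20 21
G :  0  1  0  1  0  1  0  1  0  1  2  0  1  0  1  0  1  0  1  0  1  2

2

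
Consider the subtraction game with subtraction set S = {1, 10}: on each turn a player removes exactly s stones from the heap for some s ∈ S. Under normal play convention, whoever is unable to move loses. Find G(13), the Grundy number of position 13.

G(0) = 0
G(1) = mex{0} = 1
G(2) = mex{1} = 0
G(3) = mex{0} = 1
G(4) = mex{1} = 0
G(5) = mex{0} = 1
G(6) = mex{1} = 0
G(7) = mex{0} = 1
G(8) = mex{1} = 0
G(9) = mex{0} = 1
G(10) = mex{1,0} = 2
G(11) = mex{2,1} = 0
G(12) = mex{0,0} = 1
G(13) = mex{1,1} = 0

0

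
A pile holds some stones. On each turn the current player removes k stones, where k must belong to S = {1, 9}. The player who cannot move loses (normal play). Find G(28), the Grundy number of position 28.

0

n :  0  1  2  3  4  5  6  7  8  9 10 11 12 13 14 15 16 17 18 19 20 21 22 23 24 25 26 27 28
G :  0  1  0  1  0  1  0  1  0  1  0  1  0  1  0  1  0  1  0  1  0  1  0  1  0  1  0  1  0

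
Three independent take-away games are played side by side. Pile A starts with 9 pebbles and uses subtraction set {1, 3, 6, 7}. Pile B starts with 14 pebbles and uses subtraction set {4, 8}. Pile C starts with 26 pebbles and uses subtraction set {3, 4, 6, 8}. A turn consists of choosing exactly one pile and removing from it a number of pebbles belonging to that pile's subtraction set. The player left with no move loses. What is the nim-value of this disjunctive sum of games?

Pile A, S = {1, 3, 6, 7}:
n : 0 1 2 3 4 5 6 7 8 9
G : 0 1 0 1 0 1 2 3 2 3
G_A(9) = 3.
Pile B, S = {4, 8}:
n :  0  1  2  3  4  5  6  7  8  9 10 11 12 13 14
G :  0  0  0  0  1  1  1  1  2  2  2  2  0  0  0
G_B(14) = 0.
Pile C, S = {3, 4, 6, 8}:
G(0) = 0
G(1) = mex{} = 0
G(2) = mex{} = 0
G(3) = mex{0} = 1
G(4) = mex{0,0} = 1
G(5) = mex{0,0} = 1
G(6) = mex{1,0,0} = 2
G(7) = mex{1,1,0} = 2
G(8) = mex{1,1,0,0} = 2
G(9) = mex{2,1,1,0} = 3
G(10) = mex{2,2,1,0} = 3
G(11) = mex{2,2,1,1} = 0
G(12) = mex{3,2,2,1} = 0
G(13) = mex{3,3,2,1} = 0
G(14) = mex{0,3,2,2} = 1
G(15) = mex{0,0,3,2} = 1
G(16) = mex{0,0,3,2} = 1
G(17) = mex{1,0,0,3} = 2
G(18) = mex{1,1,0,3} = 2
G(19) = mex{1,1,0,0} = 2
G(20) = mex{2,1,1,0} = 3
G(21) = mex{2,2,1,0} = 3
G(22) = mex{2,2,1,1} = 0
G(23) = mex{3,2,2,1} = 0
G(24) = mex{3,3,2,1} = 0
G(25) = mex{0,3,2,2} = 1
G(26) = mex{0,0,3,2} = 1
G_C(26) = 1.
Combined Grundy value = 3 ⊕ 0 ⊕ 1 = 2.

2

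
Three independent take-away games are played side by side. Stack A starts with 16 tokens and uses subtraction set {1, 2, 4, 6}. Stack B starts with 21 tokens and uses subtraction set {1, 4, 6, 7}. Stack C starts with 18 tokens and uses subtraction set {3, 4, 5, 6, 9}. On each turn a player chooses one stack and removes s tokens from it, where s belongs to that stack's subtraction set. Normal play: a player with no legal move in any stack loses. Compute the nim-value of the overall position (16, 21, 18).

1

Stack A, S = {1, 2, 4, 6}:
G(0) = 0
G(1) = mex{0} = 1
G(2) = mex{1,0} = 2
G(3) = mex{2,1} = 0
G(4) = mex{0,2,0} = 1
G(5) = mex{1,0,1} = 2
G(6) = mex{2,1,2,0} = 3
G(7) = mex{3,2,0,1} = 4
G(8) = mex{4,3,1,2} = 0
G(9) = mex{0,4,2,0} = 1
G(10) = mex{1,0,3,1} = 2
G(11) = mex{2,1,4,2} = 0
G(12) = mex{0,2,0,3} = 1
G(13) = mex{1,0,1,4} = 2
G(14) = mex{2,1,2,0} = 3
G(15) = mex{3,2,0,1} = 4
G(16) = mex{4,3,1,2} = 0
G_A(16) = 0.
Stack B, S = {1, 4, 6, 7}:
n :  0  1  2  3  4  5  6  7  8  9 10 11 12 13 14 15 16 17 18 19 20 21
G :  0  1  0  1  2  0  1  2  3  2  0  1  2  0  1  0  1  2  0  1  2  3
G_B(21) = 3.
Stack C, S = {3, 4, 5, 6, 9}:
n :  0  1  2  3  4  5  6  7  8  9 10 11 12 13 14 15 16 17 18
G :  0  0  0  1  1  1  2  2  2  3  3  3  0  0  0  1  1  1  2
G_C(18) = 2.
Combined Grundy value = 0 ⊕ 3 ⊕ 2 = 1.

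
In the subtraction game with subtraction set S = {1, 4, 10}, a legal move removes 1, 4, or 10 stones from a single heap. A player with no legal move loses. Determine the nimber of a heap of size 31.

2

G(0) = 0
G(1) = mex{0} = 1
G(2) = mex{1} = 0
G(3) = mex{0} = 1
G(4) = mex{1,0} = 2
G(5) = mex{2,1} = 0
G(6) = mex{0,0} = 1
G(7) = mex{1,1} = 0
G(8) = mex{0,2} = 1
G(9) = mex{1,0} = 2
G(10) = mex{2,1,0} = 3
G(11) = mex{3,0,1} = 2
G(12) = mex{2,1,0} = 3
G(13) = mex{3,2,1} = 0
G(14) = mex{0,3,2} = 1
G(15) = mex{1,2,0} = 3
G(16) = mex{3,3,1} = 0
G(17) = mex{0,0,0} = 1
G(18) = mex{1,1,1} = 0
G(19) = mex{0,3,2} = 1
G(20) = mex{1,0,3} = 2
G(21) = mex{2,1,2} = 0
G(22) = mex{0,0,3} = 1
G(23) = mex{1,1,0} = 2
G(24) = mex{2,2,1} = 0
G(25) = mex{0,0,3} = 1
G(26) = mex{1,1,0} = 2
G(27) = mex{2,2,1} = 0
G(28) = mex{0,0,0} = 1
G(29) = mex{1,1,1} = 0
G(30) = mex{0,2,2} = 1
G(31) = mex{1,0,0} = 2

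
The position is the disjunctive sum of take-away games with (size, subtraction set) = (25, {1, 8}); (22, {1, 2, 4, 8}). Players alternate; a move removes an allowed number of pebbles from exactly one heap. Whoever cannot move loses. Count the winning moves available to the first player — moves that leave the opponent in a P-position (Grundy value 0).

Heap A, S = {1, 8}:
G(0) = 0
G(1) = mex{0} = 1
G(2) = mex{1} = 0
G(3) = mex{0} = 1
G(4) = mex{1} = 0
G(5) = mex{0} = 1
G(6) = mex{1} = 0
G(7) = mex{0} = 1
G(8) = mex{1,0} = 2
G(9) = mex{2,1} = 0
G(10) = mex{0,0} = 1
G(11) = mex{1,1} = 0
G(12) = mex{0,0} = 1
G(13) = mex{1,1} = 0
G(14) = mex{0,0} = 1
G(15) = mex{1,1} = 0
G(16) = mex{0,2} = 1
G(17) = mex{1,0} = 2
G(18) = mex{2,1} = 0
G(19) = mex{0,0} = 1
G(20) = mex{1,1} = 0
G(21) = mex{0,0} = 1
G(22) = mex{1,1} = 0
G(23) = mex{0,0} = 1
G(24) = mex{1,1} = 0
G(25) = mex{0,2} = 1
G_A(25) = 1.
Heap B, S = {1, 2, 4, 8}:
n :  0  1  2  3  4  5  6  7  8  9 10 11 12 13 14 15 16 17 18 19 20 21 22
G :  0  1  2  0  1  2  0  1  2  0  1  2  0  1  2  0  1  2  0  1  2  0  1
G_B(22) = 1.
Combined Grundy value = 1 ⊕ 1 = 0.
A winning move leaves total XOR = 0, i.e. changes one component's Grundy value g to g ⊕ X where X is the current total.
Heap A: target g' = 1⊕0 = 1, but every legal move changes the Grundy value (mex property), so 0 moves.
Heap B: target g' = 1⊕0 = 1, but every legal move changes the Grundy value (mex property), so 0 moves.

0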